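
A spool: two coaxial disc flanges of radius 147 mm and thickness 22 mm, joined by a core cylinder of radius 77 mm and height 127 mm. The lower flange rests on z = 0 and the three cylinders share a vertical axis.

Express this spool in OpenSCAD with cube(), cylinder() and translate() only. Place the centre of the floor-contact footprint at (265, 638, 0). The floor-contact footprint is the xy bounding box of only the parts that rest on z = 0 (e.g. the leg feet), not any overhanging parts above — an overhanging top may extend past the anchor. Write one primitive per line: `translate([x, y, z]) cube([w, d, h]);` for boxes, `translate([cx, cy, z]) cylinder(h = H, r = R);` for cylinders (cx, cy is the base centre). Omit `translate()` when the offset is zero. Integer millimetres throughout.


translate([265, 638, 0]) cylinder(h = 22, r = 147);
translate([265, 638, 22]) cylinder(h = 127, r = 77);
translate([265, 638, 149]) cylinder(h = 22, r = 147);


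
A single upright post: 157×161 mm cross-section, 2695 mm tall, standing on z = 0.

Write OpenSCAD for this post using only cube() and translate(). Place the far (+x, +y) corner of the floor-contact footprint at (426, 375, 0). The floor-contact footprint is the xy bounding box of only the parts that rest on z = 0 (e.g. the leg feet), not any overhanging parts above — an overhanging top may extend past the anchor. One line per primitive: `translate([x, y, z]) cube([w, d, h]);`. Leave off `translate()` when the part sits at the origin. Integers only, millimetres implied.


translate([269, 214, 0]) cube([157, 161, 2695]);


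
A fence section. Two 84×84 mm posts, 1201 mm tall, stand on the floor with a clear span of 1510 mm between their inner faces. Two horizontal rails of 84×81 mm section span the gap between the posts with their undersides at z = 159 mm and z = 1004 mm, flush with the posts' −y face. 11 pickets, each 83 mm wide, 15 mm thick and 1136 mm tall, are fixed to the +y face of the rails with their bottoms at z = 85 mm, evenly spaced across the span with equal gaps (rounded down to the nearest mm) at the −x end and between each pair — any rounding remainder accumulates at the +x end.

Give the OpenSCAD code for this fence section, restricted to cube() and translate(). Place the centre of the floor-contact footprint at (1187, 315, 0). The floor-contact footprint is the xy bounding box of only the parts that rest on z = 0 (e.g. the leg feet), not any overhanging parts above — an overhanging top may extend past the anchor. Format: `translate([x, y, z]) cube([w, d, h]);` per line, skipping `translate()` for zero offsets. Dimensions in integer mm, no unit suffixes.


translate([348, 273, 0]) cube([84, 84, 1201]);
translate([1942, 273, 0]) cube([84, 84, 1201]);
translate([432, 273, 159]) cube([1510, 84, 81]);
translate([432, 273, 1004]) cube([1510, 84, 81]);
translate([481, 357, 85]) cube([83, 15, 1136]);
translate([613, 357, 85]) cube([83, 15, 1136]);
translate([745, 357, 85]) cube([83, 15, 1136]);
translate([877, 357, 85]) cube([83, 15, 1136]);
translate([1009, 357, 85]) cube([83, 15, 1136]);
translate([1141, 357, 85]) cube([83, 15, 1136]);
translate([1273, 357, 85]) cube([83, 15, 1136]);
translate([1405, 357, 85]) cube([83, 15, 1136]);
translate([1537, 357, 85]) cube([83, 15, 1136]);
translate([1669, 357, 85]) cube([83, 15, 1136]);
translate([1801, 357, 85]) cube([83, 15, 1136]);


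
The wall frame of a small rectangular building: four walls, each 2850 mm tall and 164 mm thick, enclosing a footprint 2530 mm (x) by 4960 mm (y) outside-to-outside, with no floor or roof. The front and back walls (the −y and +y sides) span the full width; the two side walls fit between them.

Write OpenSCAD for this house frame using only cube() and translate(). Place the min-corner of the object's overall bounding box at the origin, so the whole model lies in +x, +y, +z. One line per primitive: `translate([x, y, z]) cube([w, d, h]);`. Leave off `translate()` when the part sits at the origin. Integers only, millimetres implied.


cube([2530, 164, 2850]);
translate([0, 4796, 0]) cube([2530, 164, 2850]);
translate([0, 164, 0]) cube([164, 4632, 2850]);
translate([2366, 164, 0]) cube([164, 4632, 2850]);


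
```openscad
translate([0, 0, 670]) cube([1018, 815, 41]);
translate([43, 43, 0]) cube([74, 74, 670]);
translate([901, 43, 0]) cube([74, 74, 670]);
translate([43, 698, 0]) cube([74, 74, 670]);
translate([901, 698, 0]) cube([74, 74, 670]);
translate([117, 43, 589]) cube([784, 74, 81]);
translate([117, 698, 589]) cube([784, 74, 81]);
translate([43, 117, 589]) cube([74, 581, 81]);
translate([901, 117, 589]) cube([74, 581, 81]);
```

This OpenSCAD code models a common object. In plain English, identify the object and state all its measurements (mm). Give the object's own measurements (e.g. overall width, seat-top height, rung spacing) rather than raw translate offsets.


A rectangular dining table. The top is 1018×815×41 mm with its upper surface at z = 711 mm. It stands on four 74×74 mm square legs, each inset 43 mm from the nearest pair of top edges, running from the floor to the underside of the top. Four apron rails, 74 mm thick and 81 mm tall, run between adjacent legs with their top edges flush with the underside of the top and their outer faces flush with the legs' outer faces.


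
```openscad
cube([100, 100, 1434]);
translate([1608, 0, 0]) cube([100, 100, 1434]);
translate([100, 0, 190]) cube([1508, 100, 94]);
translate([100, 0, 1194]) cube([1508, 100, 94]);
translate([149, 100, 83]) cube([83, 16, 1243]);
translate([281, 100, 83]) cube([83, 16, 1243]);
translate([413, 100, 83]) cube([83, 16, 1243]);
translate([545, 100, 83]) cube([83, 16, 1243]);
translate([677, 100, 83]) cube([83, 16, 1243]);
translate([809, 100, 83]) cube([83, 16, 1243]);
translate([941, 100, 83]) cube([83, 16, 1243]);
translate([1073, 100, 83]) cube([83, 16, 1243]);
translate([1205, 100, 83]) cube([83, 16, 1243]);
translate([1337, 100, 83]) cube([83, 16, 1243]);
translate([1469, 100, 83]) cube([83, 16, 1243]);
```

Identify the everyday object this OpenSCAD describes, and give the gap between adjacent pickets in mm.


A fence section. The picket gap is 49 mm.

Two posts, two rails, 11 pickets — a fence section. Span 1508 mm holds 11 pickets of 83 mm with 12 equal gaps: ⌊(1508 − 11·83) / 12⌋ = 49 mm.


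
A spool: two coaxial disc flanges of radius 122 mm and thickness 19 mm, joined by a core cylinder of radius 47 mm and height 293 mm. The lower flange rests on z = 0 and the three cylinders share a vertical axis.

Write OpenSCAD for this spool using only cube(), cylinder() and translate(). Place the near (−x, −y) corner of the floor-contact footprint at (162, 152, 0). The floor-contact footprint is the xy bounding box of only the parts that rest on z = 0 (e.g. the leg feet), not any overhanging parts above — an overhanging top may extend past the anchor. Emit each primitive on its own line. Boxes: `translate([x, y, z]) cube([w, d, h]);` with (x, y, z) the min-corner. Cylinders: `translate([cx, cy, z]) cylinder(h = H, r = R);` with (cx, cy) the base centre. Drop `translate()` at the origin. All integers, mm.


translate([284, 274, 0]) cylinder(h = 19, r = 122);
translate([284, 274, 19]) cylinder(h = 293, r = 47);
translate([284, 274, 312]) cylinder(h = 19, r = 122);


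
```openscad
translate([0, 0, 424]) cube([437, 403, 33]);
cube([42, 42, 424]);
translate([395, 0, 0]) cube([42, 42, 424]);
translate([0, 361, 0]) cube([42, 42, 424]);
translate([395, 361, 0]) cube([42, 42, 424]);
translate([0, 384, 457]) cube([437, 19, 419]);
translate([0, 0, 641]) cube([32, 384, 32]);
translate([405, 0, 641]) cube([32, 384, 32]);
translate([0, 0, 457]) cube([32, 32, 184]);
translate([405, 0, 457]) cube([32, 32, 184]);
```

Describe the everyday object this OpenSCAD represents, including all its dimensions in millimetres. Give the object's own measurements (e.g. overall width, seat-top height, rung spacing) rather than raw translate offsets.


A chair. The seat is a 437×403×33 mm slab with its top at z = 457 mm, on four 42×42 mm corner legs (flush with the seat edges, standing on z = 0). A flat backrest 19 mm thick, 419 mm tall, spans the full seat width and rises from the seat top along its +y edge, rear face flush with the rear of the seat. Two armrests of 32×32 mm section run along each side from the seat's front edge to the front of the backrest, top faces 216 mm above the seat top and outer faces flush with the seat's x-edges; a 32×32 mm post under the front of each armrest stands on the seat at the front corner.


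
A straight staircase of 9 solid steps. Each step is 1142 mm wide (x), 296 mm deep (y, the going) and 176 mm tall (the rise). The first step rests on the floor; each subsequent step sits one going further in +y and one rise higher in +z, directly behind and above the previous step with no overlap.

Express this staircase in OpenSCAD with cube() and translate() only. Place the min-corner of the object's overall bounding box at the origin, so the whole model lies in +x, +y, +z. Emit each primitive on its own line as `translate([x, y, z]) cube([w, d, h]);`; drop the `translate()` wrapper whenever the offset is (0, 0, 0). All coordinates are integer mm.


cube([1142, 296, 176]);
translate([0, 296, 176]) cube([1142, 296, 176]);
translate([0, 592, 352]) cube([1142, 296, 176]);
translate([0, 888, 528]) cube([1142, 296, 176]);
translate([0, 1184, 704]) cube([1142, 296, 176]);
translate([0, 1480, 880]) cube([1142, 296, 176]);
translate([0, 1776, 1056]) cube([1142, 296, 176]);
translate([0, 2072, 1232]) cube([1142, 296, 176]);
translate([0, 2368, 1408]) cube([1142, 296, 176]);


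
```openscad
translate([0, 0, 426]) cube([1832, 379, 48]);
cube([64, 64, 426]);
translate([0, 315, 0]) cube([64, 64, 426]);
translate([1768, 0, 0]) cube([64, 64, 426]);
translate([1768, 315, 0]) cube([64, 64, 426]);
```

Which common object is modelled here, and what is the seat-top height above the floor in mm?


A bench. The seat-top height is 474 mm.

A long slab on four corner posts — a bench. The slab sits at z = 426 with thickness 48, so the top is 426 + 48 = 474 mm.


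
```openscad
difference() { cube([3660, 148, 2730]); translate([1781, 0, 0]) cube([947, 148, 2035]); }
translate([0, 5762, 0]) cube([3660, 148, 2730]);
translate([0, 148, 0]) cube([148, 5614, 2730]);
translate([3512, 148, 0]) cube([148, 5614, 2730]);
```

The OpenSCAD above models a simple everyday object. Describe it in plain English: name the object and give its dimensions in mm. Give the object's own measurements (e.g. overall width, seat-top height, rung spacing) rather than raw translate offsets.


A single room: four walls, each 2730 mm tall and 148 mm thick, enclosing an outside footprint 3660×5910 mm (x × y), no floor or roof. The front and back walls (−y and +y sides) run the full x-width; the side walls fit between their inner faces. A door opening 947 mm wide and 2035 mm tall is cut through the front wall from the floor up, its −x edge 1781 mm from the wall's −x end.


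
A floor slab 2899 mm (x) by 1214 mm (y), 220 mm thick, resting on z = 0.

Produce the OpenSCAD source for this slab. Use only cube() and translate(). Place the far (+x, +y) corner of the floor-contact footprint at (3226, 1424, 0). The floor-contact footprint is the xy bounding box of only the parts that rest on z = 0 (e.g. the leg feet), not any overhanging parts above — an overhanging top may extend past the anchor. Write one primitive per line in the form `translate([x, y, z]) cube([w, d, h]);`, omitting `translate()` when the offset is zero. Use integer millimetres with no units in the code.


translate([327, 210, 0]) cube([2899, 1214, 220]);


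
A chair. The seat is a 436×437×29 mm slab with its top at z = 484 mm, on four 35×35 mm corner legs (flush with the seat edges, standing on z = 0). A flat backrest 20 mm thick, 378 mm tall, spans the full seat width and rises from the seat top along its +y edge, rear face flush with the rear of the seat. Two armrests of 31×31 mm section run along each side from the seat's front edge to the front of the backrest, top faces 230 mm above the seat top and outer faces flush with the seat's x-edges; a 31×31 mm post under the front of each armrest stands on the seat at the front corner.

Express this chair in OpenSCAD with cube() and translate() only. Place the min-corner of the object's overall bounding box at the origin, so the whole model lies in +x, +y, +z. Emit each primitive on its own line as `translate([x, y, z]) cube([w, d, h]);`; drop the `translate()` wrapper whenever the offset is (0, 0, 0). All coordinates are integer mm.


translate([0, 0, 455]) cube([436, 437, 29]);
cube([35, 35, 455]);
translate([401, 0, 0]) cube([35, 35, 455]);
translate([0, 402, 0]) cube([35, 35, 455]);
translate([401, 402, 0]) cube([35, 35, 455]);
translate([0, 417, 484]) cube([436, 20, 378]);
translate([0, 0, 683]) cube([31, 417, 31]);
translate([405, 0, 683]) cube([31, 417, 31]);
translate([0, 0, 484]) cube([31, 31, 199]);
translate([405, 0, 484]) cube([31, 31, 199]);


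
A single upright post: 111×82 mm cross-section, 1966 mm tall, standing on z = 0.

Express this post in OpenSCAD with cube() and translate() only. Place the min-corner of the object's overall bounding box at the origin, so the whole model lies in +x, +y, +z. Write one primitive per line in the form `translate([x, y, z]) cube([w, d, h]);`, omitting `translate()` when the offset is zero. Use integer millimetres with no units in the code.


cube([111, 82, 1966]);


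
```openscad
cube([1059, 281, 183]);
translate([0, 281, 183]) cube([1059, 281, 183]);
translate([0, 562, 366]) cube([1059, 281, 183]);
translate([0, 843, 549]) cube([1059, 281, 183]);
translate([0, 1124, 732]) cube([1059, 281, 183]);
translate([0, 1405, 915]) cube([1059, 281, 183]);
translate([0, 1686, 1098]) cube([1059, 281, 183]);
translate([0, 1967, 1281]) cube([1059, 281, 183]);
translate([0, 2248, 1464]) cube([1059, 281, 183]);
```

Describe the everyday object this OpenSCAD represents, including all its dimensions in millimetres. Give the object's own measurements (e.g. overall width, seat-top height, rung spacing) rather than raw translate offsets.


A straight staircase of 9 solid steps. Each step is 1059 mm wide (x), 281 mm deep (y, the going) and 183 mm tall (the rise). The first step rests on the floor; each subsequent step sits one going further in +y and one rise higher in +z, directly behind and above the previous step with no overlap.


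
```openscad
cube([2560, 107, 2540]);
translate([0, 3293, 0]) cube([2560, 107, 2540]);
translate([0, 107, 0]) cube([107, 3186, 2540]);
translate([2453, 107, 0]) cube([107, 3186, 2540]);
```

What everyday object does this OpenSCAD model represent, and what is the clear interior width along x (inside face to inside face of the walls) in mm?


A house (or room) frame. The interior width is 2346 mm.

Four 2540 mm walls enclosing a rectangle with no floor or roof — a room or house frame. Outside width is 2560 mm and wall thickness is 107 mm, so the interior width is 2560 − 2 × 107 = 2346 mm.


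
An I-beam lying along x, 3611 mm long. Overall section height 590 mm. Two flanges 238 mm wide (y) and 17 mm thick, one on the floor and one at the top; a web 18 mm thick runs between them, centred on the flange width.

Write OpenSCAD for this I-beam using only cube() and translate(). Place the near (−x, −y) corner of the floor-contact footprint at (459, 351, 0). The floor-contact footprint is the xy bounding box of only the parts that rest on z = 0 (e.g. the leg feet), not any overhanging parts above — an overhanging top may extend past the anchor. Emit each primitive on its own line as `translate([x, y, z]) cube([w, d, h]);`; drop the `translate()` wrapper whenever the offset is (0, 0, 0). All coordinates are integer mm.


translate([459, 351, 0]) cube([3611, 238, 17]);
translate([459, 461, 17]) cube([3611, 18, 556]);
translate([459, 351, 573]) cube([3611, 238, 17]);


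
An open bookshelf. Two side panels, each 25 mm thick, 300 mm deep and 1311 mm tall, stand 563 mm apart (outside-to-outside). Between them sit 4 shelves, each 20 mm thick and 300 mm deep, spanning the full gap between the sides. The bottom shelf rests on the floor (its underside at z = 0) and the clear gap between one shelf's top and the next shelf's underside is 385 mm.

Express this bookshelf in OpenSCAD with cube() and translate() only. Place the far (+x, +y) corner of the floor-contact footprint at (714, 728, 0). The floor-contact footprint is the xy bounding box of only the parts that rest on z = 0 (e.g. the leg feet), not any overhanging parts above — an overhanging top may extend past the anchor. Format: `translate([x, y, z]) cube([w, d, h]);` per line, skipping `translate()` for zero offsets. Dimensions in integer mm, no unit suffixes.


translate([151, 428, 0]) cube([25, 300, 1311]);
translate([689, 428, 0]) cube([25, 300, 1311]);
translate([176, 428, 0]) cube([513, 300, 20]);
translate([176, 428, 405]) cube([513, 300, 20]);
translate([176, 428, 810]) cube([513, 300, 20]);
translate([176, 428, 1215]) cube([513, 300, 20]);


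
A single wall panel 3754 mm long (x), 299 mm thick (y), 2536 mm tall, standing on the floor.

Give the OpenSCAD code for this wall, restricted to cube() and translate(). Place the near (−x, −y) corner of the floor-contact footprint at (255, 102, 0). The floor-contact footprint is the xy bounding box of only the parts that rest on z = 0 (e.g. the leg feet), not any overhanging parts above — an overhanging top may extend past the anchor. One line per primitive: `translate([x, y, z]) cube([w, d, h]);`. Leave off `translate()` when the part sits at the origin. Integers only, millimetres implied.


translate([255, 102, 0]) cube([3754, 299, 2536]);


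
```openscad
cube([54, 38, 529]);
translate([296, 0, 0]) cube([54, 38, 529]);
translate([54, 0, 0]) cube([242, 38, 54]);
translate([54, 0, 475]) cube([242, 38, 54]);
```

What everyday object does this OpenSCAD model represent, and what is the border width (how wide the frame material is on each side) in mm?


A picture frame. The border width is 54 mm.

Four thin pieces enclosing a rectangular opening — a picture frame. The two full-height stiles are 529 mm tall; the top rail sits at z = 475 and is 54 mm tall, so the border above the opening is 529 − 475 = 54 mm, matching the stile x-width.


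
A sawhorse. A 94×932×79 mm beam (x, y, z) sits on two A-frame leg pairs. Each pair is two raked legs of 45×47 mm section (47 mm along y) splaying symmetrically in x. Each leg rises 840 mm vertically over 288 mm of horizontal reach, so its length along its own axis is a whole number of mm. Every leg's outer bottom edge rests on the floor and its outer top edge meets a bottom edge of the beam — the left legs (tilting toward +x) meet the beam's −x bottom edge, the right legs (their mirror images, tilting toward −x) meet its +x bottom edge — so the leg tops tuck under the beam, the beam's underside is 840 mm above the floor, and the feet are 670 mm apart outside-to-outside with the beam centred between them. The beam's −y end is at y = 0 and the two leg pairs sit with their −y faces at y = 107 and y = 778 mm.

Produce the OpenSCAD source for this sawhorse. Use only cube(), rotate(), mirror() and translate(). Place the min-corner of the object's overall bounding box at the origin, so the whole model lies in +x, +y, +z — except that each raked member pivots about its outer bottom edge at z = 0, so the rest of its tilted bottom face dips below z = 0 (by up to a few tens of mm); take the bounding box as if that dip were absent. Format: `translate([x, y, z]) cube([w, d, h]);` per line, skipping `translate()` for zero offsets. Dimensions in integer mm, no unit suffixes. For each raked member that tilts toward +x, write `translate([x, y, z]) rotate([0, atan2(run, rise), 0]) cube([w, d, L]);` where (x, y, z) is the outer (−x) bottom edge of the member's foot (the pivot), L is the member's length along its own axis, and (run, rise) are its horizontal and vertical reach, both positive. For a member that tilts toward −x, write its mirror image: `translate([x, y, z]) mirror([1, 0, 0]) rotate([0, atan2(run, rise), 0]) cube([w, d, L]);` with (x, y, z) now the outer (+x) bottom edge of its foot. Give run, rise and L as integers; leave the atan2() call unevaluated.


translate([288, 0, 840]) cube([94, 932, 79]);
translate([0, 107, 0]) rotate([0, atan2(288, 840), 0]) cube([45, 47, 888]);
translate([670, 107, 0]) mirror([1, 0, 0]) rotate([0, atan2(288, 840), 0]) cube([45, 47, 888]);
translate([0, 778, 0]) rotate([0, atan2(288, 840), 0]) cube([45, 47, 888]);
translate([670, 778, 0]) mirror([1, 0, 0]) rotate([0, atan2(288, 840), 0]) cube([45, 47, 888]);


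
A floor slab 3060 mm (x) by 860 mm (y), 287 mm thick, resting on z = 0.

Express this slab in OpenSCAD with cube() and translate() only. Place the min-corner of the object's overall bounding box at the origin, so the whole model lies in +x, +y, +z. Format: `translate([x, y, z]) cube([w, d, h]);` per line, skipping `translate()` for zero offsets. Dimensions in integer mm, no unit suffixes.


cube([3060, 860, 287]);


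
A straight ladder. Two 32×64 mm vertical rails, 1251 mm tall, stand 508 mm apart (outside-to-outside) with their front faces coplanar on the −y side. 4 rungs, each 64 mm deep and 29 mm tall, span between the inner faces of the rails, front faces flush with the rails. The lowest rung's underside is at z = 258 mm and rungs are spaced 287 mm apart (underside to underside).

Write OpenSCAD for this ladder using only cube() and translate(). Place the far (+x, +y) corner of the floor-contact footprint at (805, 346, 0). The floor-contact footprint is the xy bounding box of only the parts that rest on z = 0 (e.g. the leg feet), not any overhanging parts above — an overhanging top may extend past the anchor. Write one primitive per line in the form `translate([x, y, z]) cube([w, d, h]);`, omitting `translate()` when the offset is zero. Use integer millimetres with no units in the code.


translate([297, 282, 0]) cube([32, 64, 1251]);
translate([773, 282, 0]) cube([32, 64, 1251]);
translate([329, 282, 258]) cube([444, 64, 29]);
translate([329, 282, 545]) cube([444, 64, 29]);
translate([329, 282, 832]) cube([444, 64, 29]);
translate([329, 282, 1119]) cube([444, 64, 29]);


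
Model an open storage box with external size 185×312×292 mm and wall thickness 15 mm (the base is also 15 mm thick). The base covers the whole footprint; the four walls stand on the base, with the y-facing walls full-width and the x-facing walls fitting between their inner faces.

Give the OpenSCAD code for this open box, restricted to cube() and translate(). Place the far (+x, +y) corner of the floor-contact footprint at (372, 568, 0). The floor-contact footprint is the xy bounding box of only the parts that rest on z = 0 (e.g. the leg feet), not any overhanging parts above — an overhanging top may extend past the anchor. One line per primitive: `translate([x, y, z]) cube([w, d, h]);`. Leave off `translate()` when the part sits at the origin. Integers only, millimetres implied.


translate([187, 256, 0]) cube([185, 312, 15]);
translate([187, 256, 15]) cube([185, 15, 277]);
translate([187, 553, 15]) cube([185, 15, 277]);
translate([187, 271, 15]) cube([15, 282, 277]);
translate([357, 271, 15]) cube([15, 282, 277]);


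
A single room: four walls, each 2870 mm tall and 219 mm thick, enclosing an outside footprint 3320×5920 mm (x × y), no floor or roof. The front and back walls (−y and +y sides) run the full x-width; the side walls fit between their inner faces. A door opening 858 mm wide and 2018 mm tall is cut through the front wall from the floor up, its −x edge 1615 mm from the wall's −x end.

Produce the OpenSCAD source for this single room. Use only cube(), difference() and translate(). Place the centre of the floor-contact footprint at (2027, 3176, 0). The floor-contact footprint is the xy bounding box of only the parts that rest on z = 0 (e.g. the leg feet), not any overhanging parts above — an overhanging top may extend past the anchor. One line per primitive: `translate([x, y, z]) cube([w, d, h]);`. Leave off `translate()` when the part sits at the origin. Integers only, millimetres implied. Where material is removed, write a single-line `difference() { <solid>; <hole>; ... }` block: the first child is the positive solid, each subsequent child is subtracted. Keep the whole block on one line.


difference() { translate([367, 216, 0]) cube([3320, 219, 2870]); translate([1982, 216, 0]) cube([858, 219, 2018]); }
translate([367, 5917, 0]) cube([3320, 219, 2870]);
translate([367, 435, 0]) cube([219, 5482, 2870]);
translate([3468, 435, 0]) cube([219, 5482, 2870]);


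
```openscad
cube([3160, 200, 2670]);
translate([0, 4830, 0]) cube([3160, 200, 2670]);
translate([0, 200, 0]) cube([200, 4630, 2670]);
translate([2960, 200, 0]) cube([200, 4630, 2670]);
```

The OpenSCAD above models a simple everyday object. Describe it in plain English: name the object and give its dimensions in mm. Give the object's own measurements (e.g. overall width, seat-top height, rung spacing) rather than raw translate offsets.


The wall frame of a small rectangular building: four walls, each 2670 mm tall and 200 mm thick, enclosing a footprint 3160 mm (x) by 5030 mm (y) outside-to-outside, with no floor or roof. The front and back walls (the −y and +y sides) span the full width; the two side walls fit between them.


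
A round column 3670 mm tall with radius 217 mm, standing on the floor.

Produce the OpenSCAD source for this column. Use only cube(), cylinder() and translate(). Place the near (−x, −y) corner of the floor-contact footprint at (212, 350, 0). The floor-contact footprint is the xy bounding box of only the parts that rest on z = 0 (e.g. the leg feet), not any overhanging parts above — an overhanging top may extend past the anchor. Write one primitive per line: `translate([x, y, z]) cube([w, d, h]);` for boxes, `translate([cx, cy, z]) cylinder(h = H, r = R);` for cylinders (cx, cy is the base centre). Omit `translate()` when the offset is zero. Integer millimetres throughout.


translate([429, 567, 0]) cylinder(h = 3670, r = 217);


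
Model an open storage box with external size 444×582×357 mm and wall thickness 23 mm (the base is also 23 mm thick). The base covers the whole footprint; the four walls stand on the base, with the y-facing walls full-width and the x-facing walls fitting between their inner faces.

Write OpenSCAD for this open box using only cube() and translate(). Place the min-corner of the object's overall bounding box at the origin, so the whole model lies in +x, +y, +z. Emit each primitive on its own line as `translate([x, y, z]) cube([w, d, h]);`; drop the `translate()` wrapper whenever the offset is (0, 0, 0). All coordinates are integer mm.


cube([444, 582, 23]);
translate([0, 0, 23]) cube([444, 23, 334]);
translate([0, 559, 23]) cube([444, 23, 334]);
translate([0, 23, 23]) cube([23, 536, 334]);
translate([421, 23, 23]) cube([23, 536, 334]);


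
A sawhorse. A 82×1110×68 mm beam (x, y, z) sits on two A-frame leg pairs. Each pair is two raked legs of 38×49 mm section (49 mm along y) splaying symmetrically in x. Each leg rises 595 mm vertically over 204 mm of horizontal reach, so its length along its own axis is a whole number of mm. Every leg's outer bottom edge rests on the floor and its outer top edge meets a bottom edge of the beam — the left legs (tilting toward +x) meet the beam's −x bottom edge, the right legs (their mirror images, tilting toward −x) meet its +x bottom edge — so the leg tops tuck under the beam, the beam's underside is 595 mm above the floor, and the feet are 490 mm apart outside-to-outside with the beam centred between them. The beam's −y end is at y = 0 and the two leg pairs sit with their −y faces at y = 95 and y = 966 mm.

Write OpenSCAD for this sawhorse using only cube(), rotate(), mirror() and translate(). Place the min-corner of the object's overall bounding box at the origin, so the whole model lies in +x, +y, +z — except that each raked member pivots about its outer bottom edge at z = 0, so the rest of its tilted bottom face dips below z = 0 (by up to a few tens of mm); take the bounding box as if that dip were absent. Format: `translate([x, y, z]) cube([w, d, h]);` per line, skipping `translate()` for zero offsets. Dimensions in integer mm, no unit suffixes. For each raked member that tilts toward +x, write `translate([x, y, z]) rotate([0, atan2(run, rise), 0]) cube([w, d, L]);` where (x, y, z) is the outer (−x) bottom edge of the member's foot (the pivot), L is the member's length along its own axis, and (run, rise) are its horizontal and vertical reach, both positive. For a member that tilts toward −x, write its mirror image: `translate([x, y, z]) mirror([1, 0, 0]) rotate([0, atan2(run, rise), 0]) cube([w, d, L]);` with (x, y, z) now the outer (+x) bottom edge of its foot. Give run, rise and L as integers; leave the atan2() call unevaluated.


translate([204, 0, 595]) cube([82, 1110, 68]);
translate([0, 95, 0]) rotate([0, atan2(204, 595), 0]) cube([38, 49, 629]);
translate([490, 95, 0]) mirror([1, 0, 0]) rotate([0, atan2(204, 595), 0]) cube([38, 49, 629]);
translate([0, 966, 0]) rotate([0, atan2(204, 595), 0]) cube([38, 49, 629]);
translate([490, 966, 0]) mirror([1, 0, 0]) rotate([0, atan2(204, 595), 0]) cube([38, 49, 629]);


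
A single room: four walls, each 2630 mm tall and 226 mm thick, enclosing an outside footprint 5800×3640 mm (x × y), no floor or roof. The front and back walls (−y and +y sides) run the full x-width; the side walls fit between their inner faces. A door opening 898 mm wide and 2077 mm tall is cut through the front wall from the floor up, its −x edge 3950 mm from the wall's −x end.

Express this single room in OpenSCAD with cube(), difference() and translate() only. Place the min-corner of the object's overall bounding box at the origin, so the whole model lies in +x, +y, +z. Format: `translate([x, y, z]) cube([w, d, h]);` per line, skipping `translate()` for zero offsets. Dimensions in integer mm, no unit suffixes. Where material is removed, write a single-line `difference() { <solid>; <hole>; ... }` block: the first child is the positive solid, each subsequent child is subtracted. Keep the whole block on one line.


difference() { cube([5800, 226, 2630]); translate([3950, 0, 0]) cube([898, 226, 2077]); }
translate([0, 3414, 0]) cube([5800, 226, 2630]);
translate([0, 226, 0]) cube([226, 3188, 2630]);
translate([5574, 226, 0]) cube([226, 3188, 2630]);


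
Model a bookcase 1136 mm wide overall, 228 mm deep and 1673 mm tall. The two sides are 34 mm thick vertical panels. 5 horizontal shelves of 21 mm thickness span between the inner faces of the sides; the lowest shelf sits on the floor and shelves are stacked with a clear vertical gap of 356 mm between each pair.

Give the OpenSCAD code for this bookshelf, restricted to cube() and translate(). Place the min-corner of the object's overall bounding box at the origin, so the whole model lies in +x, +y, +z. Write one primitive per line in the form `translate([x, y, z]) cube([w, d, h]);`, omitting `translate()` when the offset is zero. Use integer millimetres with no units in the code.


cube([34, 228, 1673]);
translate([1102, 0, 0]) cube([34, 228, 1673]);
translate([34, 0, 0]) cube([1068, 228, 21]);
translate([34, 0, 377]) cube([1068, 228, 21]);
translate([34, 0, 754]) cube([1068, 228, 21]);
translate([34, 0, 1131]) cube([1068, 228, 21]);
translate([34, 0, 1508]) cube([1068, 228, 21]);


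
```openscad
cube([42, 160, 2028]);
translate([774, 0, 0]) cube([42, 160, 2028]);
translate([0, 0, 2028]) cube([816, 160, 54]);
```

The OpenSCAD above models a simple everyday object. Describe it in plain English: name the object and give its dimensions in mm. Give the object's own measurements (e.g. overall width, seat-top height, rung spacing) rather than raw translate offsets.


A door frame. The clear opening is 732 mm wide and 2028 mm high. Two 42 mm wide jambs, 160 mm deep, stand either side of the opening from the floor to the top of the opening. A 54 mm thick head sits across the top of both jambs, spanning the full outside width of the frame.


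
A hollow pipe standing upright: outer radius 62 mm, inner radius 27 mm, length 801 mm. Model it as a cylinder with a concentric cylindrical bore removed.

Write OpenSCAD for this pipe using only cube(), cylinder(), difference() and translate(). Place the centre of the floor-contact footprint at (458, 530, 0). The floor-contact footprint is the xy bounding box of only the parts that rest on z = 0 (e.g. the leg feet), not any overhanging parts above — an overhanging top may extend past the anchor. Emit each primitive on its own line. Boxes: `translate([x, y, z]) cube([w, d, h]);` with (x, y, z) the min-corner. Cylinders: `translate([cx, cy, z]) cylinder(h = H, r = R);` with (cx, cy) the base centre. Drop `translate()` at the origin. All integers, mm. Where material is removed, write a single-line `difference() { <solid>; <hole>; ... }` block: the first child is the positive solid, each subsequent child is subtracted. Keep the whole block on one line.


difference() { translate([458, 530, 0]) cylinder(h = 801, r = 62); translate([458, 530, 0]) cylinder(h = 801, r = 27); }


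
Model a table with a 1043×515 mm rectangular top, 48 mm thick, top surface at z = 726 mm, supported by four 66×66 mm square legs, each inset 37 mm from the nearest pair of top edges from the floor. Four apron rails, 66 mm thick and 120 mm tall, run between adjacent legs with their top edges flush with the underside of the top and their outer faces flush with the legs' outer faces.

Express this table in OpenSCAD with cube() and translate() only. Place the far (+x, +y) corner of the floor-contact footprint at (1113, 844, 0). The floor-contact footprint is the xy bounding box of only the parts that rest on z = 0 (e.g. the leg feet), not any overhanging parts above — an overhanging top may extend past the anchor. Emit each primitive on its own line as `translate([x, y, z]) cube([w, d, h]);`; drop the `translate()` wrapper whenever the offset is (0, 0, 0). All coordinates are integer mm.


translate([107, 366, 678]) cube([1043, 515, 48]);
translate([144, 403, 0]) cube([66, 66, 678]);
translate([1047, 403, 0]) cube([66, 66, 678]);
translate([144, 778, 0]) cube([66, 66, 678]);
translate([1047, 778, 0]) cube([66, 66, 678]);
translate([210, 403, 558]) cube([837, 66, 120]);
translate([210, 778, 558]) cube([837, 66, 120]);
translate([144, 469, 558]) cube([66, 309, 120]);
translate([1047, 469, 558]) cube([66, 309, 120]);


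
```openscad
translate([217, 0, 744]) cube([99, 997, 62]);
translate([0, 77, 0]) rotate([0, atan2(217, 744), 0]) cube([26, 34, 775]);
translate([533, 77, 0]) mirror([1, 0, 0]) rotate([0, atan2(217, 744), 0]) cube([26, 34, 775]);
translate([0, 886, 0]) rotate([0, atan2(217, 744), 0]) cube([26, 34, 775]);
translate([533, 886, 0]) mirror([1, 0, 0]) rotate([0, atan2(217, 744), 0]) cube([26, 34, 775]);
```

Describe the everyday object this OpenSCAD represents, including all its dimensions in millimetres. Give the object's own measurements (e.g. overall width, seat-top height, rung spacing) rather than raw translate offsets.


A sawhorse. A 99×997×62 mm beam (x, y, z) sits on two A-frame leg pairs. Each pair is two raked legs of 26×34 mm section (34 mm along y) splaying symmetrically in x. Each leg rises 744 mm vertically over 217 mm of horizontal reach and is 775 mm long along its own axis. Every leg's outer bottom edge rests on the floor and its outer top edge meets a bottom edge of the beam — the left legs (tilting toward +x) meet the beam's −x bottom edge, the right legs (their mirror images, tilting toward −x) meet its +x bottom edge — so the leg tops tuck under the beam, the beam's underside is 744 mm above the floor, and the feet are 533 mm apart outside-to-outside with the beam centred between them. The two leg pairs are set in 77 mm from either end of the beam.


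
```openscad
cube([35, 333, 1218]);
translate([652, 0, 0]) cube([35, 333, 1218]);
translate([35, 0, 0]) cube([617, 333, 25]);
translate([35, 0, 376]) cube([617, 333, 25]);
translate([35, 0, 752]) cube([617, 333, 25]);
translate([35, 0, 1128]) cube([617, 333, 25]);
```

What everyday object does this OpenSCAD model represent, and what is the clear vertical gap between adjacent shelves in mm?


A bookshelf. The clear shelf gap is 351 mm.

Two tall side panels with 4 horizontal boards between them — a bookshelf. The first two shelf undersides are at z = 0 and z = 376; with shelf thickness 25, the clear gap is 376 − 0 − 25 = 351 mm.


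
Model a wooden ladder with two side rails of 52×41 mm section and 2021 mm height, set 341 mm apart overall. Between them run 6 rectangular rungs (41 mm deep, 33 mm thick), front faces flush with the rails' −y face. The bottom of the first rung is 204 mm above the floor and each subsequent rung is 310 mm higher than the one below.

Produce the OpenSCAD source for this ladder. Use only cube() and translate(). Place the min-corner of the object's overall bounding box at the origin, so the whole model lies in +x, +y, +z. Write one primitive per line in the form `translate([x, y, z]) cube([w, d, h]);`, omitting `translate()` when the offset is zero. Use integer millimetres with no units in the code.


// rung span = 341 - 2*52 = 237
// rung[k] z = 204 + k*310
cube([52, 41, 2021]);
translate([289, 0, 0]) cube([52, 41, 2021]);
translate([52, 0, 204]) cube([237, 41, 33]);
translate([52, 0, 514]) cube([237, 41, 33]);
translate([52, 0, 824]) cube([237, 41, 33]);
translate([52, 0, 1134]) cube([237, 41, 33]);
translate([52, 0, 1444]) cube([237, 41, 33]);
translate([52, 0, 1754]) cube([237, 41, 33]);


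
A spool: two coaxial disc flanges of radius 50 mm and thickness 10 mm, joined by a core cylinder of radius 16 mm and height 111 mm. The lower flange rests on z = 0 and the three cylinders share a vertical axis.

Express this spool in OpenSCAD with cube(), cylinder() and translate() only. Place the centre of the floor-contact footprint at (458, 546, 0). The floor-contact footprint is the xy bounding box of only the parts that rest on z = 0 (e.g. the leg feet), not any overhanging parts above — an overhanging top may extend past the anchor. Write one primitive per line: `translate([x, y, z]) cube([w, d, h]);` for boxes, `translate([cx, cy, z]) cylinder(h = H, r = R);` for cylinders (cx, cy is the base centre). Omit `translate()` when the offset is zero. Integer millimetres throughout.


translate([458, 546, 0]) cylinder(h = 10, r = 50);
translate([458, 546, 10]) cylinder(h = 111, r = 16);
translate([458, 546, 121]) cylinder(h = 10, r = 50);


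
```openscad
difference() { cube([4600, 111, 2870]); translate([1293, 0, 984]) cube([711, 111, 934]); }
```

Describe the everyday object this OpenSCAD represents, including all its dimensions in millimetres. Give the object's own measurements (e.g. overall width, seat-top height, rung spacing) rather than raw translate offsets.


A wall 4600 mm long (x), 111 mm thick (y), 2870 mm tall, with a rectangular window opening cut through it. The opening is 711 mm wide and 934 mm tall; its sill is at z = 984 mm and its near (−x) edge is 1293 mm from the wall's −x end. The opening passes through the full wall thickness.


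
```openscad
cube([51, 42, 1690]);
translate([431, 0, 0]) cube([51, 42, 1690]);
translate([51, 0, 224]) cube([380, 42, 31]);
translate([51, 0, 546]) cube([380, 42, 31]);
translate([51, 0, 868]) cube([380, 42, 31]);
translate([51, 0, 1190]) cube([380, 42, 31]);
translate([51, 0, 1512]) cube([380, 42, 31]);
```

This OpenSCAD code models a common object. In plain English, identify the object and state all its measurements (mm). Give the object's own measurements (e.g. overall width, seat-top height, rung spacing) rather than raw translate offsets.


A straight ladder. Two 51×42 mm vertical rails, 1690 mm tall, stand 482 mm apart (outside-to-outside) with their front faces coplanar on the −y side. 5 rungs, each 42 mm deep and 31 mm tall, span between the inner faces of the rails, front faces flush with the rails. The lowest rung's underside is at z = 224 mm and rungs are spaced 322 mm apart (underside to underside).
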